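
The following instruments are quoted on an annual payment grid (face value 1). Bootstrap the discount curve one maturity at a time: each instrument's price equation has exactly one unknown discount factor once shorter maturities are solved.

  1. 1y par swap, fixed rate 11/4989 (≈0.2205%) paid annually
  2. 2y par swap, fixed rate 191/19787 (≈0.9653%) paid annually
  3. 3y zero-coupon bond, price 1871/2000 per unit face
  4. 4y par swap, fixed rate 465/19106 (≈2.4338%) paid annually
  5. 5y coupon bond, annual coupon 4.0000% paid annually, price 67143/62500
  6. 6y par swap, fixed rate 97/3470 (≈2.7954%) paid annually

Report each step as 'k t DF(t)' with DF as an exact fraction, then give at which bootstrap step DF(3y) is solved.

step 1 [1y] swap r/1=11/4989: DF=(1 − 11/4989·(0))/(1+11/4989) = 4989/5000 ≈ 0.997800
step 2 [2y] swap r/1=191/19787: DF=(1 − 191/19787·(0.997800))/(1+191/19787) = 9809/10000 ≈ 0.980900
step 3 [3y] zero: DF = P = 1871/2000 ≈ 0.935500
step 4 [4y] swap r/1=465/19106: DF=(1 − 465/19106·(0.997800+0.980900+0.935500))/(1+465/19106) = 907/1000 ≈ 0.907000
step 5 [5y] bond c/1=1/25: DF=(67143/62500 − 1/25·(0.997800+0.980900+0.935500+0.907000))/(1+1/25) = 443/500 ≈ 0.886000
step 6 [6y] swap r/1=97/3470: DF=(1 − 97/3470·(0.997800+0.980900+0.935500+0.907000+0.886000))/(1+97/3470) = 528/625 ≈ 0.844800

1 1 4989/5000
2 2 9809/10000
3 3 1871/2000
4 4 907/1000
5 5 443/500
6 6 528/625
DF(3y) is solved at step 3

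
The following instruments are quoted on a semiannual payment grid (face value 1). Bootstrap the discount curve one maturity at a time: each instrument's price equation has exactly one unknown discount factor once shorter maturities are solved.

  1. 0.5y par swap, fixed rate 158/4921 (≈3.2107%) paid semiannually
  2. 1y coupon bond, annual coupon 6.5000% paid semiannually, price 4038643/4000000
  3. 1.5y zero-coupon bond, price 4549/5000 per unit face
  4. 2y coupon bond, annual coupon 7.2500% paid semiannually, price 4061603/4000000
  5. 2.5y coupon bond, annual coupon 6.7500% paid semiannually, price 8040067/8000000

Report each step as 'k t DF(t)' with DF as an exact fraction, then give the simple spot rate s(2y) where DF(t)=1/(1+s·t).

1 1/2 4921/5000
2 1 9469/10000
3 3/2 4549/5000
4 2 1761/2000
5 5/2 8507/10000
s(2y) = (1/(1761/2000) − 1)/(2) = 239/3522 ≈ 6.7859%

step 1 [0.5y] swap r/2=79/4921: DF=(1 − 79/4921·(0))/(1+79/4921) = 4921/5000 ≈ 0.984200
step 2 [1y] bond c/2=13/400: DF=(4038643/4000000 − 13/400·(0.984200))/(1+13/400) = 9469/10000 ≈ 0.946900
step 3 [1.5y] zero: DF = P = 4549/5000 ≈ 0.909800
step 4 [2y] bond c/2=29/800: DF=(4061603/4000000 − 29/800·(0.984200+0.946900+0.909800))/(1+29/800) = 1761/2000 ≈ 0.880500
step 5 [2.5y] bond c/2=27/800: DF=(8040067/8000000 − 27/800·(0.984200+0.946900+0.909800+0.880500))/(1+27/800) = 8507/10000 ≈ 0.850700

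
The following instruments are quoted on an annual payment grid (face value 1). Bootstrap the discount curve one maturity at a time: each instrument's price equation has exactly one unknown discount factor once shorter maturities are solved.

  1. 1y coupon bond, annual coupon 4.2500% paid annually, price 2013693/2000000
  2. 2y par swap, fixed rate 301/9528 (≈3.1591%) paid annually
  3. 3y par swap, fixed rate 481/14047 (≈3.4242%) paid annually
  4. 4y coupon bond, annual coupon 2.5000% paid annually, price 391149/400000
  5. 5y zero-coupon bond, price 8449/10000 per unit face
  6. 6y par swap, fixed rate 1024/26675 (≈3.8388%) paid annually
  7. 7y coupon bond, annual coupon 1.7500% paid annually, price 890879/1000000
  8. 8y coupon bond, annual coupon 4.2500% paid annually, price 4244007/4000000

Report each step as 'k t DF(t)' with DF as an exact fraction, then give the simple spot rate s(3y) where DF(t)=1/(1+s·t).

step 1 [1y] bond c/1=17/400: DF=(2013693/2000000 − 17/400·(0))/(1+17/400) = 4829/5000 ≈ 0.965800
step 2 [2y] swap r/1=301/9528: DF=(1 − 301/9528·(0.965800))/(1+301/9528) = 4699/5000 ≈ 0.939800
step 3 [3y] swap r/1=481/14047: DF=(1 − 481/14047·(0.965800+0.939800))/(1+481/14047) = 4519/5000 ≈ 0.903800
step 4 [4y] bond c/1=1/40: DF=(391149/400000 − 1/40·(0.965800+0.939800+0.903800))/(1+1/40) = 1771/2000 ≈ 0.885500
step 5 [5y] zero: DF = P = 8449/10000 ≈ 0.844900
step 6 [6y] swap r/1=1024/26675: DF=(1 − 1024/26675·(0.965800+0.939800+0.903800+0.885500+0.844900))/(1+1024/26675) = 497/625 ≈ 0.795200
step 7 [7y] bond c/1=7/400: DF=(890879/1000000 − 7/400·(0.965800+0.939800+0.903800+0.885500+0.844900+0.795200))/(1+7/400) = 3919/5000 ≈ 0.783800
step 8 [8y] bond c/1=17/400: DF=(4244007/4000000 − 17/400·(0.965800+0.939800+0.903800+0.885500+0.844900+0.795200+0.783800))/(1+17/400) = 7683/10000 ≈ 0.768300

1 1 4829/5000
2 2 4699/5000
3 3 4519/5000
4 4 1771/2000
5 5 8449/10000
6 6 497/625
7 7 3919/5000
8 8 7683/10000
s(3y) = (1/(4519/5000) − 1)/(3) = 481/13557 ≈ 3.5480%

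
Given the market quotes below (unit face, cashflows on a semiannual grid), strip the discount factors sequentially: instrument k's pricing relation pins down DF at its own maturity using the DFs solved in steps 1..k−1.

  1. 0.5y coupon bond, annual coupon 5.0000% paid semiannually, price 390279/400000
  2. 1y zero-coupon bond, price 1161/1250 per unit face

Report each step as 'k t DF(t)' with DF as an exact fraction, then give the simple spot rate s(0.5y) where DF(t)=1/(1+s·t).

step 1 [0.5y] bond c/2=1/40: DF=(390279/400000 − 1/40·(0))/(1+1/40) = 9519/10000 ≈ 0.951900
step 2 [1y] zero: DF = P = 1161/1250 ≈ 0.928800

1 1/2 9519/10000
2 1 1161/1250
s(0.5y) = (1/(9519/10000) − 1)/(1/2) = 962/9519 ≈ 10.1061%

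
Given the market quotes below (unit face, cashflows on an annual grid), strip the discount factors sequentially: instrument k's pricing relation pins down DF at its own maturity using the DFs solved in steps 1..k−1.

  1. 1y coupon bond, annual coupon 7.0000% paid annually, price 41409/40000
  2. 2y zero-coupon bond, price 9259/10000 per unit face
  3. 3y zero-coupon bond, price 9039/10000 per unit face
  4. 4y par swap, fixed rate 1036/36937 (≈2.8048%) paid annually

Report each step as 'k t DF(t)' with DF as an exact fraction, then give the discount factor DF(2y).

1 1 387/400
2 2 9259/10000
3 3 9039/10000
4 4 2241/2500
DF(2y) = 9259/10000 ≈ 0.925900

step 1 [1y] bond c/1=7/100: DF=(41409/40000 − 7/100·(0))/(1+7/100) = 387/400 ≈ 0.967500
step 2 [2y] zero: DF = P = 9259/10000 ≈ 0.925900
step 3 [3y] zero: DF = P = 9039/10000 ≈ 0.903900
step 4 [4y] swap r/1=1036/36937: DF=(1 − 1036/36937·(0.967500+0.925900+0.903900))/(1+1036/36937) = 2241/2500 ≈ 0.896400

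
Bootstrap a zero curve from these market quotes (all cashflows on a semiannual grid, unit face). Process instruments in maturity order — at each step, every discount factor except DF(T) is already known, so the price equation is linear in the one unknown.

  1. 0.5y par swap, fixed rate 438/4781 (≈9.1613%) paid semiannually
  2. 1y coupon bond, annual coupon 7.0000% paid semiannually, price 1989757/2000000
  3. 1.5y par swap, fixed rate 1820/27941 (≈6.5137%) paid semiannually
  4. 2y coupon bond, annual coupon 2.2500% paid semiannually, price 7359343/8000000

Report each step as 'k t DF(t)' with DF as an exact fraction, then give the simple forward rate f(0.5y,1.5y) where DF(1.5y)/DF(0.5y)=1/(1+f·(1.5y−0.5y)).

step 1 [0.5y] swap r/2=219/4781: DF=(1 − 219/4781·(0))/(1+219/4781) = 4781/5000 ≈ 0.956200
step 2 [1y] bond c/2=7/200: DF=(1989757/2000000 − 7/200·(0.956200))/(1+7/200) = 9289/10000 ≈ 0.928900
step 3 [1.5y] swap r/2=910/27941: DF=(1 − 910/27941·(0.956200+0.928900))/(1+910/27941) = 909/1000 ≈ 0.909000
step 4 [2y] bond c/2=9/800: DF=(7359343/8000000 − 9/800·(0.956200+0.928900+0.909000))/(1+9/800) = 4393/5000 ≈ 0.878600

1 1/2 4781/5000
2 1 9289/10000
3 3/2 909/1000
4 2 4393/5000
f(0.5y,1.5y) = ((4781/5000)/(909/1000) − 1)/(1) = 236/4545 ≈ 5.1925%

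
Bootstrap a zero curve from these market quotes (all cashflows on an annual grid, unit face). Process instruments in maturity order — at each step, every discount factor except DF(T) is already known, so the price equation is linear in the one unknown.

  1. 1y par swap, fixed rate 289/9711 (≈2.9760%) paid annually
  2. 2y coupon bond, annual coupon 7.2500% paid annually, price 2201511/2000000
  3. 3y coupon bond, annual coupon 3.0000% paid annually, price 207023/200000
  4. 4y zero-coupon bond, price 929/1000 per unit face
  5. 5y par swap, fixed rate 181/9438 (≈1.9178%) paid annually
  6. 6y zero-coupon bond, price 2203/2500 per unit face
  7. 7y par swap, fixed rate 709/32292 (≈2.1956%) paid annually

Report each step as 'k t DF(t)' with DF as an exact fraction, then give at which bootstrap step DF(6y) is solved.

1 1 9711/10000
2 2 9607/10000
3 3 9487/10000
4 4 929/1000
5 5 1819/2000
6 6 2203/2500
7 7 4291/5000
DF(6y) is solved at step 6

step 1 [1y] swap r/1=289/9711: DF=(1 − 289/9711·(0))/(1+289/9711) = 9711/10000 ≈ 0.971100
step 2 [2y] bond c/1=29/400: DF=(2201511/2000000 − 29/400·(0.971100))/(1+29/400) = 9607/10000 ≈ 0.960700
step 3 [3y] bond c/1=3/100: DF=(207023/200000 − 3/100·(0.971100+0.960700))/(1+3/100) = 9487/10000 ≈ 0.948700
step 4 [4y] zero: DF = P = 929/1000 ≈ 0.929000
step 5 [5y] swap r/1=181/9438: DF=(1 − 181/9438·(0.971100+0.960700+0.948700+0.929000))/(1+181/9438) = 1819/2000 ≈ 0.909500
step 6 [6y] zero: DF = P = 2203/2500 ≈ 0.881200
step 7 [7y] swap r/1=709/32292: DF=(1 − 709/32292·(0.971100+0.960700+0.948700+0.929000+0.909500+0.881200))/(1+709/32292) = 4291/5000 ≈ 0.858200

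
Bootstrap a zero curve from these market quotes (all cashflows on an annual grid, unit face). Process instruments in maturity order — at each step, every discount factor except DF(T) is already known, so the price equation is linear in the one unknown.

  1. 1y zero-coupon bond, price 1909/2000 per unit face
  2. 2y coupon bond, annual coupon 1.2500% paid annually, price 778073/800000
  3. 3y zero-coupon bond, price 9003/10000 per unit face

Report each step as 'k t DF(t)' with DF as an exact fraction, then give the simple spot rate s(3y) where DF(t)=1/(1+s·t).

1 1 1909/2000
2 2 593/625
3 3 9003/10000
s(3y) = (1/(9003/10000) − 1)/(3) = 997/27009 ≈ 3.6914%

step 1 [1y] zero: DF = P = 1909/2000 ≈ 0.954500
step 2 [2y] bond c/1=1/80: DF=(778073/800000 − 1/80·(0.954500))/(1+1/80) = 593/625 ≈ 0.948800
step 3 [3y] zero: DF = P = 9003/10000 ≈ 0.900300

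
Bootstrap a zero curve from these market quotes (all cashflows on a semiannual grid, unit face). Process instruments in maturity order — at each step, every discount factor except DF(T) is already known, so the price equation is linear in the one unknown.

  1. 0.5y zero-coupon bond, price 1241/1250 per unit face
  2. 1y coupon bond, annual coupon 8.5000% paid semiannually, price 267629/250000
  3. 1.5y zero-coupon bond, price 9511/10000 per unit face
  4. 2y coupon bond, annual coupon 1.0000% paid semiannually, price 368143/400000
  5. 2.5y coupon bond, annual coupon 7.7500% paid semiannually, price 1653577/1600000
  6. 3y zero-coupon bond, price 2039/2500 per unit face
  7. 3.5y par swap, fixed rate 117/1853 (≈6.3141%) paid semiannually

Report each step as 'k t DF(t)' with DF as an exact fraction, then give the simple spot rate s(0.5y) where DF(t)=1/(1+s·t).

1 1/2 1241/1250
2 1 1233/1250
3 3/2 9511/10000
4 2 2253/2500
5 5/2 213/250
6 3 2039/2500
7 7/2 8011/10000
s(0.5y) = (1/(1241/1250) − 1)/(1/2) = 18/1241 ≈ 1.4504%

step 1 [0.5y] zero: DF = P = 1241/1250 ≈ 0.992800
step 2 [1y] bond c/2=17/400: DF=(267629/250000 − 17/400·(0.992800))/(1+17/400) = 1233/1250 ≈ 0.986400
step 3 [1.5y] zero: DF = P = 9511/10000 ≈ 0.951100
step 4 [2y] bond c/2=1/200: DF=(368143/400000 − 1/200·(0.992800+0.986400+0.951100))/(1+1/200) = 2253/2500 ≈ 0.901200
step 5 [2.5y] bond c/2=31/800: DF=(1653577/1600000 − 31/800·(0.992800+0.986400+0.951100+0.901200))/(1+31/800) = 213/250 ≈ 0.852000
step 6 [3y] zero: DF = P = 2039/2500 ≈ 0.815600
step 7 [3.5y] swap r/2=117/3706: DF=(1 − 117/3706·(0.992800+0.986400+0.951100+0.901200+0.852000+0.815600))/(1+117/3706) = 8011/10000 ≈ 0.801100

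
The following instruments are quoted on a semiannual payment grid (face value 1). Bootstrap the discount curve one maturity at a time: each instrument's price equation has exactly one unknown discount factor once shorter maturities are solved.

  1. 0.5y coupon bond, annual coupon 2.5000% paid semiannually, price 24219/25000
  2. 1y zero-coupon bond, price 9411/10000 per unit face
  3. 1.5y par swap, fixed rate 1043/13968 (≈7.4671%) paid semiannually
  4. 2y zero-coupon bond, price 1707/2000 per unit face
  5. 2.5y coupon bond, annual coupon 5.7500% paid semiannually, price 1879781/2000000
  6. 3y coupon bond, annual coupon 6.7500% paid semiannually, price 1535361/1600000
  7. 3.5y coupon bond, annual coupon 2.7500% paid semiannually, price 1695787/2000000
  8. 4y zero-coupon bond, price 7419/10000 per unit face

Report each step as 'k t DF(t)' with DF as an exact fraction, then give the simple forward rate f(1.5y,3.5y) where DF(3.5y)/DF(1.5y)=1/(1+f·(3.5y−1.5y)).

step 1 [0.5y] bond c/2=1/80: DF=(24219/25000 − 1/80·(0))/(1+1/80) = 598/625 ≈ 0.956800
step 2 [1y] zero: DF = P = 9411/10000 ≈ 0.941100
step 3 [1.5y] swap r/2=1043/27936: DF=(1 − 1043/27936·(0.956800+0.941100))/(1+1043/27936) = 8957/10000 ≈ 0.895700
step 4 [2y] zero: DF = P = 1707/2000 ≈ 0.853500
step 5 [2.5y] bond c/2=23/800: DF=(1879781/2000000 − 23/800·(0.956800+0.941100+0.895700+0.853500))/(1+23/800) = 8117/10000 ≈ 0.811700
step 6 [3y] bond c/2=27/800: DF=(1535361/1600000 − 27/800·(0.956800+0.941100+0.895700+0.853500+0.811700))/(1+27/800) = 7827/10000 ≈ 0.782700
step 7 [3.5y] bond c/2=11/800: DF=(1695787/2000000 − 11/800·(0.956800+0.941100+0.895700+0.853500+0.811700+0.782700))/(1+11/800) = 7653/10000 ≈ 0.765300
step 8 [4y] zero: DF = P = 7419/10000 ≈ 0.741900

1 1/2 598/625
2 1 9411/10000
3 3/2 8957/10000
4 2 1707/2000
5 5/2 8117/10000
6 3 7827/10000
7 7/2 7653/10000
8 4 7419/10000
f(1.5y,3.5y) = ((8957/10000)/(7653/10000) − 1)/(2) = 652/7653 ≈ 8.5195%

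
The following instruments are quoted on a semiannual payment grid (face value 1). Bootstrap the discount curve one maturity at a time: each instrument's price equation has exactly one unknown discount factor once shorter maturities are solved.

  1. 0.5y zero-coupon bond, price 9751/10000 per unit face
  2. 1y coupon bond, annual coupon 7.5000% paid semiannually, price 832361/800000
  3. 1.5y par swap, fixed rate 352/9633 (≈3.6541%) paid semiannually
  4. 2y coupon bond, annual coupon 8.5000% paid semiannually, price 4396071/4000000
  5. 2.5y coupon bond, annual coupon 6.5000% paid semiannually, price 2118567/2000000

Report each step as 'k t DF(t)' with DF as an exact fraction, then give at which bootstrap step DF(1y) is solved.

step 1 [0.5y] zero: DF = P = 9751/10000 ≈ 0.975100
step 2 [1y] bond c/2=3/80: DF=(832361/800000 − 3/80·(0.975100))/(1+3/80) = 2419/2500 ≈ 0.967600
step 3 [1.5y] swap r/2=176/9633: DF=(1 − 176/9633·(0.975100+0.967600))/(1+176/9633) = 592/625 ≈ 0.947200
step 4 [2y] bond c/2=17/400: DF=(4396071/4000000 − 17/400·(0.975100+0.967600+0.947200))/(1+17/400) = 2341/2500 ≈ 0.936400
step 5 [2.5y] bond c/2=13/400: DF=(2118567/2000000 − 13/400·(0.975100+0.967600+0.947200+0.936400))/(1+13/400) = 1811/2000 ≈ 0.905500

1 1/2 9751/10000
2 1 2419/2500
3 3/2 592/625
4 2 2341/2500
5 5/2 1811/2000
DF(1y) is solved at step 2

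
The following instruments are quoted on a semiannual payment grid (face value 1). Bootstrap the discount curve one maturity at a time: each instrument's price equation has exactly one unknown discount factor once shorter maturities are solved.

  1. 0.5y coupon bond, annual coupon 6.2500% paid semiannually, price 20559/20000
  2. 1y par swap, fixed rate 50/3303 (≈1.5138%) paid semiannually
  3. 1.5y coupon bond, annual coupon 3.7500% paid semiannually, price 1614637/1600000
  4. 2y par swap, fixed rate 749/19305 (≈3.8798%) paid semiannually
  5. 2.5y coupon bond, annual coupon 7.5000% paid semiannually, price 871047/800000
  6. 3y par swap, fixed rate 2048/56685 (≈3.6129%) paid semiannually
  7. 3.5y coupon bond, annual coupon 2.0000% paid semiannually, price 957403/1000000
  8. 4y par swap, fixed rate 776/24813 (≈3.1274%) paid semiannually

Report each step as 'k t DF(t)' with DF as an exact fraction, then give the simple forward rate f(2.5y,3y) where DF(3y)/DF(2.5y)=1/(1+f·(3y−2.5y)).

1 1/2 623/625
2 1 197/200
3 3/2 9541/10000
4 2 9251/10000
5 5/2 9099/10000
6 3 561/625
7 7/2 4459/5000
8 4 2209/2500
f(2.5y,3y) = ((9099/10000)/(561/625) − 1)/(1/2) = 41/1496 ≈ 2.7406%

step 1 [0.5y] bond c/2=1/32: DF=(20559/20000 − 1/32·(0))/(1+1/32) = 623/625 ≈ 0.996800
step 2 [1y] swap r/2=25/3303: DF=(1 − 25/3303·(0.996800))/(1+25/3303) = 197/200 ≈ 0.985000
step 3 [1.5y] bond c/2=3/160: DF=(1614637/1600000 − 3/160·(0.996800+0.985000))/(1+3/160) = 9541/10000 ≈ 0.954100
step 4 [2y] swap r/2=749/38610: DF=(1 − 749/38610·(0.996800+0.985000+0.954100))/(1+749/38610) = 9251/10000 ≈ 0.925100
step 5 [2.5y] bond c/2=3/80: DF=(871047/800000 − 3/80·(0.996800+0.985000+0.954100+0.925100))/(1+3/80) = 9099/10000 ≈ 0.909900
step 6 [3y] swap r/2=1024/56685: DF=(1 − 1024/56685·(0.996800+0.985000+0.954100+0.925100+0.909900))/(1+1024/56685) = 561/625 ≈ 0.897600
step 7 [3.5y] bond c/2=1/100: DF=(957403/1000000 − 1/100·(0.996800+0.985000+0.954100+0.925100+0.909900+0.897600))/(1+1/100) = 4459/5000 ≈ 0.891800
step 8 [4y] swap r/2=388/24813: DF=(1 − 388/24813·(0.996800+0.985000+0.954100+0.925100+0.909900+0.897600+0.891800))/(1+388/24813) = 2209/2500 ≈ 0.883600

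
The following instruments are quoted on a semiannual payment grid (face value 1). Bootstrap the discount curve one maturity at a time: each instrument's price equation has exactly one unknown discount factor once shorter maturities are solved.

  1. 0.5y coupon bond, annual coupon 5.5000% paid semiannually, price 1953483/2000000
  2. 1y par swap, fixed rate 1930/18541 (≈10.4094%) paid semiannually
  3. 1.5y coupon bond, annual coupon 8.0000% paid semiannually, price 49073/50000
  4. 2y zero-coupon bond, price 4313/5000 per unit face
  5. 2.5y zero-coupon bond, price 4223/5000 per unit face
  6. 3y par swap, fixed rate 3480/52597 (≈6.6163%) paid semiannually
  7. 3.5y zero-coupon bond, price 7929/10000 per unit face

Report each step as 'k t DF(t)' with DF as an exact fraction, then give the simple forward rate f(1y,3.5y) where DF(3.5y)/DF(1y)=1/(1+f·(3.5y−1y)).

step 1 [0.5y] bond c/2=11/400: DF=(1953483/2000000 − 11/400·(0))/(1+11/400) = 4753/5000 ≈ 0.950600
step 2 [1y] swap r/2=965/18541: DF=(1 − 965/18541·(0.950600))/(1+965/18541) = 1807/2000 ≈ 0.903500
step 3 [1.5y] bond c/2=1/25: DF=(49073/50000 − 1/25·(0.950600+0.903500))/(1+1/25) = 2181/2500 ≈ 0.872400
step 4 [2y] zero: DF = P = 4313/5000 ≈ 0.862600
step 5 [2.5y] zero: DF = P = 4223/5000 ≈ 0.844600
step 6 [3y] swap r/2=1740/52597: DF=(1 − 1740/52597·(0.950600+0.903500+0.872400+0.862600+0.844600))/(1+1740/52597) = 413/500 ≈ 0.826000
step 7 [3.5y] zero: DF = P = 7929/10000 ≈ 0.792900

1 1/2 4753/5000
2 1 1807/2000
3 3/2 2181/2500
4 2 4313/5000
5 5/2 4223/5000
6 3 413/500
7 7/2 7929/10000
f(1y,3.5y) = ((1807/2000)/(7929/10000) − 1)/(5/2) = 2212/39645 ≈ 5.5795%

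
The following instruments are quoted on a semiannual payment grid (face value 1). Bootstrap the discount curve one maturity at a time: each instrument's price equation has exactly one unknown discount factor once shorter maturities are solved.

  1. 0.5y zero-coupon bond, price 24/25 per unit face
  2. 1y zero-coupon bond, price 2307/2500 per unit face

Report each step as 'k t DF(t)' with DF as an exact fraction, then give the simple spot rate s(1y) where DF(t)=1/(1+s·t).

1 1/2 24/25
2 1 2307/2500
s(1y) = (1/(2307/2500) − 1)/(1) = 193/2307 ≈ 8.3658%

step 1 [0.5y] zero: DF = P = 24/25 ≈ 0.960000
step 2 [1y] zero: DF = P = 2307/2500 ≈ 0.922800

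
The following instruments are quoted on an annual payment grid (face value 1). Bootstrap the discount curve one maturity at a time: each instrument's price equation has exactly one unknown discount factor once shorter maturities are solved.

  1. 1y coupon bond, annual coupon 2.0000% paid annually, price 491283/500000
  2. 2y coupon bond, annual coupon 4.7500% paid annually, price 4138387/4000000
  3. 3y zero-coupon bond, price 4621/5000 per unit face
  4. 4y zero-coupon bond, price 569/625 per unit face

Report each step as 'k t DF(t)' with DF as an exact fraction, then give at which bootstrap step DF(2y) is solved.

1 1 9633/10000
2 2 118/125
3 3 4621/5000
4 4 569/625
DF(2y) is solved at step 2

step 1 [1y] bond c/1=1/50: DF=(491283/500000 − 1/50·(0))/(1+1/50) = 9633/10000 ≈ 0.963300
step 2 [2y] bond c/1=19/400: DF=(4138387/4000000 − 19/400·(0.963300))/(1+19/400) = 118/125 ≈ 0.944000
step 3 [3y] zero: DF = P = 4621/5000 ≈ 0.924200
step 4 [4y] zero: DF = P = 569/625 ≈ 0.910400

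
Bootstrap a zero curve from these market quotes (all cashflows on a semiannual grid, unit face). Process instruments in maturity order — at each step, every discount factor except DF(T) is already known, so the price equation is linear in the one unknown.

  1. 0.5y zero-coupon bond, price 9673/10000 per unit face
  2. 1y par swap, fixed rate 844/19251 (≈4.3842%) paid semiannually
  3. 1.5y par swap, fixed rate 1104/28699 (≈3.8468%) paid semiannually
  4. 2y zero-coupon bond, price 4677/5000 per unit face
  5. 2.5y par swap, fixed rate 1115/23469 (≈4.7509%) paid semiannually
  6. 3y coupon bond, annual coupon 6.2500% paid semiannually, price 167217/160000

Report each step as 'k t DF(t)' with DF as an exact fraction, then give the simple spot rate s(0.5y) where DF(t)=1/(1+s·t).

1 1/2 9673/10000
2 1 4789/5000
3 3/2 1181/1250
4 2 4677/5000
5 5/2 1777/2000
6 3 1089/1250
s(0.5y) = (1/(9673/10000) − 1)/(1/2) = 654/9673 ≈ 6.7611%

step 1 [0.5y] zero: DF = P = 9673/10000 ≈ 0.967300
step 2 [1y] swap r/2=422/19251: DF=(1 − 422/19251·(0.967300))/(1+422/19251) = 4789/5000 ≈ 0.957800
step 3 [1.5y] swap r/2=552/28699: DF=(1 − 552/28699·(0.967300+0.957800))/(1+552/28699) = 1181/1250 ≈ 0.944800
step 4 [2y] zero: DF = P = 4677/5000 ≈ 0.935400
step 5 [2.5y] swap r/2=1115/46938: DF=(1 − 1115/46938·(0.967300+0.957800+0.944800+0.935400))/(1+1115/46938) = 1777/2000 ≈ 0.888500
step 6 [3y] bond c/2=1/32: DF=(167217/160000 − 1/32·(0.967300+0.957800+0.944800+0.935400+0.888500))/(1+1/32) = 1089/1250 ≈ 0.871200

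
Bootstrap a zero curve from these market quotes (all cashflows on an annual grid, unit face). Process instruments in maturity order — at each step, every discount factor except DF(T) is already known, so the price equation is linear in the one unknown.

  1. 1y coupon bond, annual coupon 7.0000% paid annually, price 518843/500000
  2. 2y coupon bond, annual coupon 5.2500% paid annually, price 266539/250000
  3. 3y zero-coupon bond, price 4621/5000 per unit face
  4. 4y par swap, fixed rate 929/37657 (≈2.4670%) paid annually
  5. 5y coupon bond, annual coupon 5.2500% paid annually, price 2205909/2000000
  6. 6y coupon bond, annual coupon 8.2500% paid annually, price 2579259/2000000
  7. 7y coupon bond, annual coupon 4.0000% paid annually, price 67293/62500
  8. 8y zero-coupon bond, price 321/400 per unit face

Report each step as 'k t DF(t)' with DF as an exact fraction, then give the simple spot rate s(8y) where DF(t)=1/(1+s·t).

1 1 4849/5000
2 2 4823/5000
3 3 4621/5000
4 4 9071/10000
5 5 8601/10000
6 6 2097/2500
7 7 8251/10000
8 8 321/400
s(8y) = (1/(321/400) − 1)/(8) = 79/2568 ≈ 3.0763%

step 1 [1y] bond c/1=7/100: DF=(518843/500000 − 7/100·(0))/(1+7/100) = 4849/5000 ≈ 0.969800
step 2 [2y] bond c/1=21/400: DF=(266539/250000 − 21/400·(0.969800))/(1+21/400) = 4823/5000 ≈ 0.964600
step 3 [3y] zero: DF = P = 4621/5000 ≈ 0.924200
step 4 [4y] swap r/1=929/37657: DF=(1 − 929/37657·(0.969800+0.964600+0.924200))/(1+929/37657) = 9071/10000 ≈ 0.907100
step 5 [5y] bond c/1=21/400: DF=(2205909/2000000 − 21/400·(0.969800+0.964600+0.924200+0.907100))/(1+21/400) = 8601/10000 ≈ 0.860100
step 6 [6y] bond c/1=33/400: DF=(2579259/2000000 − 33/400·(0.969800+0.964600+0.924200+0.907100+0.860100))/(1+33/400) = 2097/2500 ≈ 0.838800
step 7 [7y] bond c/1=1/25: DF=(67293/62500 − 1/25·(0.969800+0.964600+0.924200+0.907100+0.860100+0.838800))/(1+1/25) = 8251/10000 ≈ 0.825100
step 8 [8y] zero: DF = P = 321/400 ≈ 0.802500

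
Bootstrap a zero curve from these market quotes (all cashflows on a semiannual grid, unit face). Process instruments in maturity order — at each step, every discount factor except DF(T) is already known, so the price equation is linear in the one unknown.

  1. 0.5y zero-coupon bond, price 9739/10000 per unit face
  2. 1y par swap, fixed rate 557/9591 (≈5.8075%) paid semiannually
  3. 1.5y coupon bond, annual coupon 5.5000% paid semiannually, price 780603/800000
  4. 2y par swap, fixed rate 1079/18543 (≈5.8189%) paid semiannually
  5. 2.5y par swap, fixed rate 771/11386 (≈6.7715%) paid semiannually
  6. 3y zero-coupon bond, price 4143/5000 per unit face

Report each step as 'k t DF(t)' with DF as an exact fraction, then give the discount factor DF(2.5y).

step 1 [0.5y] zero: DF = P = 9739/10000 ≈ 0.973900
step 2 [1y] swap r/2=557/19182: DF=(1 − 557/19182·(0.973900))/(1+557/19182) = 9443/10000 ≈ 0.944300
step 3 [1.5y] bond c/2=11/400: DF=(780603/800000 − 11/400·(0.973900+0.944300))/(1+11/400) = 8983/10000 ≈ 0.898300
step 4 [2y] swap r/2=1079/37086: DF=(1 − 1079/37086·(0.973900+0.944300+0.898300))/(1+1079/37086) = 8921/10000 ≈ 0.892100
step 5 [2.5y] swap r/2=771/22772: DF=(1 − 771/22772·(0.973900+0.944300+0.898300+0.892100))/(1+771/22772) = 4229/5000 ≈ 0.845800
step 6 [3y] zero: DF = P = 4143/5000 ≈ 0.828600

1 1/2 9739/10000
2 1 9443/10000
3 3/2 8983/10000
4 2 8921/10000
5 5/2 4229/5000
6 3 4143/5000
DF(2.5y) = 4229/5000 ≈ 0.845800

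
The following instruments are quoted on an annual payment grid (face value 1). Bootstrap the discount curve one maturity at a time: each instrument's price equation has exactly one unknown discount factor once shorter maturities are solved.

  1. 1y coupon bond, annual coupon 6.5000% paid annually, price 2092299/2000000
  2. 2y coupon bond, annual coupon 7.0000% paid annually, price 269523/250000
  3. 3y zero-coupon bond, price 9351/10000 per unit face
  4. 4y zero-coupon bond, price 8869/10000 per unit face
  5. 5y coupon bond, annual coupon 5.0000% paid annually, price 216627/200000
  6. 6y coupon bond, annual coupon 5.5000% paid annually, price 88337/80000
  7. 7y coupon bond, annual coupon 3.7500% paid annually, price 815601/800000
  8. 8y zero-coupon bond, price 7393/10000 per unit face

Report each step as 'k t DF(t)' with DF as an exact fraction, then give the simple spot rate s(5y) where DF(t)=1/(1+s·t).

1 1 9823/10000
2 2 9433/10000
3 3 9351/10000
4 4 8869/10000
5 5 8531/10000
6 6 2017/2500
7 7 492/625
8 8 7393/10000
s(5y) = (1/(8531/10000) − 1)/(5) = 1469/42655 ≈ 3.4439%

step 1 [1y] bond c/1=13/200: DF=(2092299/2000000 − 13/200·(0))/(1+13/200) = 9823/10000 ≈ 0.982300
step 2 [2y] bond c/1=7/100: DF=(269523/250000 − 7/100·(0.982300))/(1+7/100) = 9433/10000 ≈ 0.943300
step 3 [3y] zero: DF = P = 9351/10000 ≈ 0.935100
step 4 [4y] zero: DF = P = 8869/10000 ≈ 0.886900
step 5 [5y] bond c/1=1/20: DF=(216627/200000 − 1/20·(0.982300+0.943300+0.935100+0.886900))/(1+1/20) = 8531/10000 ≈ 0.853100
step 6 [6y] bond c/1=11/200: DF=(88337/80000 − 11/200·(0.982300+0.943300+0.935100+0.886900+0.853100))/(1+11/200) = 2017/2500 ≈ 0.806800
step 7 [7y] bond c/1=3/80: DF=(815601/800000 − 3/80·(0.982300+0.943300+0.935100+0.886900+0.853100+0.806800))/(1+3/80) = 492/625 ≈ 0.787200
step 8 [8y] zero: DF = P = 7393/10000 ≈ 0.739300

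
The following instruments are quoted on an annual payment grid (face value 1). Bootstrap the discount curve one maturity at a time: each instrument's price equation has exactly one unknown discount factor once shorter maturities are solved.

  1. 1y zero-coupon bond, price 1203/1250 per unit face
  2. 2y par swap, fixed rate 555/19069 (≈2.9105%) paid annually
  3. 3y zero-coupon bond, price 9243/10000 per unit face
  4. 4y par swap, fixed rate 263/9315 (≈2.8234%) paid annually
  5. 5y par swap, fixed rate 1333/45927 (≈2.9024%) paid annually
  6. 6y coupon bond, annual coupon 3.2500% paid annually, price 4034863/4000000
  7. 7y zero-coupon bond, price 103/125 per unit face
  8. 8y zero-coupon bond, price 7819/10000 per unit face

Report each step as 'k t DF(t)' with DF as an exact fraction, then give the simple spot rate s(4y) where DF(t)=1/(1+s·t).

1 1 1203/1250
2 2 1889/2000
3 3 9243/10000
4 4 2237/2500
5 5 8667/10000
6 6 2081/2500
7 7 103/125
8 8 7819/10000
s(4y) = (1/(2237/2500) − 1)/(4) = 263/8948 ≈ 2.9392%

step 1 [1y] zero: DF = P = 1203/1250 ≈ 0.962400
step 2 [2y] swap r/1=555/19069: DF=(1 − 555/19069·(0.962400))/(1+555/19069) = 1889/2000 ≈ 0.944500
step 3 [3y] zero: DF = P = 9243/10000 ≈ 0.924300
step 4 [4y] swap r/1=263/9315: DF=(1 − 263/9315·(0.962400+0.944500+0.924300))/(1+263/9315) = 2237/2500 ≈ 0.894800
step 5 [5y] swap r/1=1333/45927: DF=(1 − 1333/45927·(0.962400+0.944500+0.924300+0.894800))/(1+1333/45927) = 8667/10000 ≈ 0.866700
step 6 [6y] bond c/1=13/400: DF=(4034863/4000000 − 13/400·(0.962400+0.944500+0.924300+0.894800+0.866700))/(1+13/400) = 2081/2500 ≈ 0.832400
step 7 [7y] zero: DF = P = 103/125 ≈ 0.824000
step 8 [8y] zero: DF = P = 7819/10000 ≈ 0.781900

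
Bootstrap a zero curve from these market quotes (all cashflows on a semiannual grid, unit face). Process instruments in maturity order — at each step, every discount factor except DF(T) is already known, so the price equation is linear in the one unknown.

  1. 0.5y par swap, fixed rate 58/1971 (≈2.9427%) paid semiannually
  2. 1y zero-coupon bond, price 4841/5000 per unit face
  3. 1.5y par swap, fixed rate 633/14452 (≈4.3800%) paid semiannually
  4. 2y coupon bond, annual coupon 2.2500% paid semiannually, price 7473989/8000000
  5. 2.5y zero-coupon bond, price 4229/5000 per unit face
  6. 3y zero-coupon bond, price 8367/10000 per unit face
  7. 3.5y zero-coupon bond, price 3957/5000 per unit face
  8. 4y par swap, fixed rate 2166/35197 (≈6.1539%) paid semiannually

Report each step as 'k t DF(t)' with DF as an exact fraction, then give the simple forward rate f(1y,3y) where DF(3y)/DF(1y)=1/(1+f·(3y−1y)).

1 1/2 1971/2000
2 1 4841/5000
3 3/2 9367/10000
4 2 8917/10000
5 5/2 4229/5000
6 3 8367/10000
7 7/2 3957/5000
8 4 3917/5000
f(1y,3y) = ((4841/5000)/(8367/10000) − 1)/(2) = 1315/16734 ≈ 7.8583%

step 1 [0.5y] swap r/2=29/1971: DF=(1 − 29/1971·(0))/(1+29/1971) = 1971/2000 ≈ 0.985500
step 2 [1y] zero: DF = P = 4841/5000 ≈ 0.968200
step 3 [1.5y] swap r/2=633/28904: DF=(1 − 633/28904·(0.985500+0.968200))/(1+633/28904) = 9367/10000 ≈ 0.936700
step 4 [2y] bond c/2=9/800: DF=(7473989/8000000 − 9/800·(0.985500+0.968200+0.936700))/(1+9/800) = 8917/10000 ≈ 0.891700
step 5 [2.5y] zero: DF = P = 4229/5000 ≈ 0.845800
step 6 [3y] zero: DF = P = 8367/10000 ≈ 0.836700
step 7 [3.5y] zero: DF = P = 3957/5000 ≈ 0.791400
step 8 [4y] swap r/2=1083/35197: DF=(1 − 1083/35197·(0.985500+0.968200+0.936700+0.891700+0.845800+0.836700+0.791400))/(1+1083/35197) = 3917/5000 ≈ 0.783400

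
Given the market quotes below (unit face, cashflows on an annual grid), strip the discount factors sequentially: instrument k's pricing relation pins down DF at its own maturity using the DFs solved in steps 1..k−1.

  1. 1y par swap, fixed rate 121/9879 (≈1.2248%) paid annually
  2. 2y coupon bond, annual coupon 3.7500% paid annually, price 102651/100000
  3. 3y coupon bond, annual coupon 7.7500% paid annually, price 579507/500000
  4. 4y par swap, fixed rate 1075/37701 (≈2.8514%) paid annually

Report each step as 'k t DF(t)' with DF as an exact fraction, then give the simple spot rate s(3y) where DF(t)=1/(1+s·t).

step 1 [1y] swap r/1=121/9879: DF=(1 − 121/9879·(0))/(1+121/9879) = 9879/10000 ≈ 0.987900
step 2 [2y] bond c/1=3/80: DF=(102651/100000 − 3/80·(0.987900))/(1+3/80) = 9537/10000 ≈ 0.953700
step 3 [3y] bond c/1=31/400: DF=(579507/500000 − 31/400·(0.987900+0.953700))/(1+31/400) = 117/125 ≈ 0.936000
step 4 [4y] swap r/1=1075/37701: DF=(1 − 1075/37701·(0.987900+0.953700+0.936000))/(1+1075/37701) = 357/400 ≈ 0.892500

1 1 9879/10000
2 2 9537/10000
3 3 117/125
4 4 357/400
s(3y) = (1/(117/125) − 1)/(3) = 8/351 ≈ 2.2792%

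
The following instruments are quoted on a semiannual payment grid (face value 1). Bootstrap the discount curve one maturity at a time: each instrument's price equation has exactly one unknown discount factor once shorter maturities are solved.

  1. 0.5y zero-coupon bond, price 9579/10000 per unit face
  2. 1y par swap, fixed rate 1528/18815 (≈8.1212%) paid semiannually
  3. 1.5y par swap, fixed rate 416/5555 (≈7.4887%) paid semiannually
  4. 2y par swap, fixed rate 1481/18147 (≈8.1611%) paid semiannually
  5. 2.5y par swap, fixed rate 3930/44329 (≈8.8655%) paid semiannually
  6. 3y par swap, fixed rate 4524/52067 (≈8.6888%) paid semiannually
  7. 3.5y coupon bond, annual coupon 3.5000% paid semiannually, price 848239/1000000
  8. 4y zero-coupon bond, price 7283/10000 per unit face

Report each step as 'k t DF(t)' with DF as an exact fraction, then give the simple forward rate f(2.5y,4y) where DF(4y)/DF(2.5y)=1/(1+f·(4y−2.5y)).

step 1 [0.5y] zero: DF = P = 9579/10000 ≈ 0.957900
step 2 [1y] swap r/2=764/18815: DF=(1 − 764/18815·(0.957900))/(1+764/18815) = 2309/2500 ≈ 0.923600
step 3 [1.5y] swap r/2=208/5555: DF=(1 − 208/5555·(0.957900+0.923600))/(1+208/5555) = 112/125 ≈ 0.896000
step 4 [2y] swap r/2=1481/36294: DF=(1 − 1481/36294·(0.957900+0.923600+0.896000))/(1+1481/36294) = 8519/10000 ≈ 0.851900
step 5 [2.5y] swap r/2=1965/44329: DF=(1 − 1965/44329·(0.957900+0.923600+0.896000+0.851900))/(1+1965/44329) = 1607/2000 ≈ 0.803500
step 6 [3y] swap r/2=2262/52067: DF=(1 − 2262/52067·(0.957900+0.923600+0.896000+0.851900+0.803500))/(1+2262/52067) = 3869/5000 ≈ 0.773800
step 7 [3.5y] bond c/2=7/400: DF=(848239/1000000 − 7/400·(0.957900+0.923600+0.896000+0.851900+0.803500+0.773800))/(1+7/400) = 7441/10000 ≈ 0.744100
step 8 [4y] zero: DF = P = 7283/10000 ≈ 0.728300

1 1/2 9579/10000
2 1 2309/2500
3 3/2 112/125
4 2 8519/10000
5 5/2 1607/2000
6 3 3869/5000
7 7/2 7441/10000
8 4 7283/10000
f(2.5y,4y) = ((1607/2000)/(7283/10000) − 1)/(3/2) = 1504/21849 ≈ 6.8836%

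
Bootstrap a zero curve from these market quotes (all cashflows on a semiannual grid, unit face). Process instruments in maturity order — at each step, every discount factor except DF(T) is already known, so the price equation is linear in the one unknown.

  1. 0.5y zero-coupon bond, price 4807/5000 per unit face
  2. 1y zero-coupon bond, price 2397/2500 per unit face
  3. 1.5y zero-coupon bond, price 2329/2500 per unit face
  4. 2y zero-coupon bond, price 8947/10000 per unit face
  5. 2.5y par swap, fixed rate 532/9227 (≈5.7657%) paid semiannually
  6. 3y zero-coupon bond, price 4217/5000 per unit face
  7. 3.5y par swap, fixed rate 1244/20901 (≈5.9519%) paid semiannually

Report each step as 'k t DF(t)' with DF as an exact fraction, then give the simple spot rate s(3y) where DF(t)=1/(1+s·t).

step 1 [0.5y] zero: DF = P = 4807/5000 ≈ 0.961400
step 2 [1y] zero: DF = P = 2397/2500 ≈ 0.958800
step 3 [1.5y] zero: DF = P = 2329/2500 ≈ 0.931600
step 4 [2y] zero: DF = P = 8947/10000 ≈ 0.894700
step 5 [2.5y] swap r/2=266/9227: DF=(1 − 266/9227·(0.961400+0.958800+0.931600+0.894700))/(1+266/9227) = 867/1000 ≈ 0.867000
step 6 [3y] zero: DF = P = 4217/5000 ≈ 0.843400
step 7 [3.5y] swap r/2=622/20901: DF=(1 − 622/20901·(0.961400+0.958800+0.931600+0.894700+0.867000+0.843400))/(1+622/20901) = 4067/5000 ≈ 0.813400

1 1/2 4807/5000
2 1 2397/2500
3 3/2 2329/2500
4 2 8947/10000
5 5/2 867/1000
6 3 4217/5000
7 7/2 4067/5000
s(3y) = (1/(4217/5000) − 1)/(3) = 261/4217 ≈ 6.1892%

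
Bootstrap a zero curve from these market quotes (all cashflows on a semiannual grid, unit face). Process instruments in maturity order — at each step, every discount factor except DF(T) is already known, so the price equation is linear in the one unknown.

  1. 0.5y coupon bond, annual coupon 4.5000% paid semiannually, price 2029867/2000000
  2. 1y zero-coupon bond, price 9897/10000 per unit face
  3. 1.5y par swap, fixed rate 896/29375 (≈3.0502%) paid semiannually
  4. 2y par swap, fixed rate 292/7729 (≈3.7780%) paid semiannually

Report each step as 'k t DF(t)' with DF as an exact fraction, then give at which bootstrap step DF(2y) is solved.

1 1/2 4963/5000
2 1 9897/10000
3 3/2 597/625
4 2 927/1000
DF(2y) is solved at step 4

step 1 [0.5y] bond c/2=9/400: DF=(2029867/2000000 − 9/400·(0))/(1+9/400) = 4963/5000 ≈ 0.992600
step 2 [1y] zero: DF = P = 9897/10000 ≈ 0.989700
step 3 [1.5y] swap r/2=448/29375: DF=(1 − 448/29375·(0.992600+0.989700))/(1+448/29375) = 597/625 ≈ 0.955200
step 4 [2y] swap r/2=146/7729: DF=(1 − 146/7729·(0.992600+0.989700+0.955200))/(1+146/7729) = 927/1000 ≈ 0.927000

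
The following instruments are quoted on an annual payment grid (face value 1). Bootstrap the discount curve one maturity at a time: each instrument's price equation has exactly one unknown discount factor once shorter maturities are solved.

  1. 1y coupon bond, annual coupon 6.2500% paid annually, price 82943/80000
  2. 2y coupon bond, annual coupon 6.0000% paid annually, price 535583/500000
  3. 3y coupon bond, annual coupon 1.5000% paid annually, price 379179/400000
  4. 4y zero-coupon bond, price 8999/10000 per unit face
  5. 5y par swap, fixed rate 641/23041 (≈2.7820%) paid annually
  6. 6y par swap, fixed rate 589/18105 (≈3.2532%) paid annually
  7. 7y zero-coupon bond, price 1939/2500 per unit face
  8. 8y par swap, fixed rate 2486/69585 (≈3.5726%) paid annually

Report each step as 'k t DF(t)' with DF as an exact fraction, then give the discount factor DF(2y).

step 1 [1y] bond c/1=1/16: DF=(82943/80000 − 1/16·(0))/(1+1/16) = 4879/5000 ≈ 0.975800
step 2 [2y] bond c/1=3/50: DF=(535583/500000 − 3/50·(0.975800))/(1+3/50) = 9553/10000 ≈ 0.955300
step 3 [3y] bond c/1=3/200: DF=(379179/400000 − 3/200·(0.975800+0.955300))/(1+3/200) = 4527/5000 ≈ 0.905400
step 4 [4y] zero: DF = P = 8999/10000 ≈ 0.899900
step 5 [5y] swap r/1=641/23041: DF=(1 − 641/23041·(0.975800+0.955300+0.905400+0.899900))/(1+641/23041) = 4359/5000 ≈ 0.871800
step 6 [6y] swap r/1=589/18105: DF=(1 − 589/18105·(0.975800+0.955300+0.905400+0.899900+0.871800))/(1+589/18105) = 8233/10000 ≈ 0.823300
step 7 [7y] zero: DF = P = 1939/2500 ≈ 0.775600
step 8 [8y] swap r/1=2486/69585: DF=(1 − 2486/69585·(0.975800+0.955300+0.905400+0.899900+0.871800+0.823300+0.775600))/(1+2486/69585) = 3757/5000 ≈ 0.751400

1 1 4879/5000
2 2 9553/10000
3 3 4527/5000
4 4 8999/10000
5 5 4359/5000
6 6 8233/10000
7 7 1939/2500
8 8 3757/5000
DF(2y) = 9553/10000 ≈ 0.955300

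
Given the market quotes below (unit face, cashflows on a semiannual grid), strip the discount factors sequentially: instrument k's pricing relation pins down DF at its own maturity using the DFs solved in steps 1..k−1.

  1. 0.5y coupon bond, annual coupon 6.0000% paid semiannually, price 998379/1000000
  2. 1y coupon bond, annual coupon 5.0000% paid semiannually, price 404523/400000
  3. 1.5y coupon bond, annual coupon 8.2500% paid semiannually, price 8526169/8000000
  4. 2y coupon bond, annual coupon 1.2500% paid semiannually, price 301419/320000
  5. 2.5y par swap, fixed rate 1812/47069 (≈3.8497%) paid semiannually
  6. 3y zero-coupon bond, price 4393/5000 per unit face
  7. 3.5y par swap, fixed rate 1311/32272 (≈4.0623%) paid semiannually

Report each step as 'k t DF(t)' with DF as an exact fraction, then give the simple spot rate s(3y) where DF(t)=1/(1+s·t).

1 1/2 9693/10000
2 1 963/1000
3 3/2 947/1000
4 2 4591/5000
5 5/2 4547/5000
6 3 4393/5000
7 7/2 8689/10000
s(3y) = (1/(4393/5000) − 1)/(3) = 607/13179 ≈ 4.6058%

step 1 [0.5y] bond c/2=3/100: DF=(998379/1000000 − 3/100·(0))/(1+3/100) = 9693/10000 ≈ 0.969300
step 2 [1y] bond c/2=1/40: DF=(404523/400000 − 1/40·(0.969300))/(1+1/40) = 963/1000 ≈ 0.963000
step 3 [1.5y] bond c/2=33/800: DF=(8526169/8000000 − 33/800·(0.969300+0.963000))/(1+33/800) = 947/1000 ≈ 0.947000
step 4 [2y] bond c/2=1/160: DF=(301419/320000 − 1/160·(0.969300+0.963000+0.947000))/(1+1/160) = 4591/5000 ≈ 0.918200
step 5 [2.5y] swap r/2=906/47069: DF=(1 − 906/47069·(0.969300+0.963000+0.947000+0.918200))/(1+906/47069) = 4547/5000 ≈ 0.909400
step 6 [3y] zero: DF = P = 4393/5000 ≈ 0.878600
step 7 [3.5y] swap r/2=1311/64544: DF=(1 − 1311/64544·(0.969300+0.963000+0.947000+0.918200+0.909400+0.878600))/(1+1311/64544) = 8689/10000 ≈ 0.868900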